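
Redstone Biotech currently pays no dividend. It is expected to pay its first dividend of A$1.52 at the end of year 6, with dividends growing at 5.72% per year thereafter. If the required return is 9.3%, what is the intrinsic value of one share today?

A$27.22

Deferred-dividend DDM. At t=5 the remaining stream is a growing perpetuity with first payment D_6 = 1.52.
V_5 = D_6/(r−g) = 1.52/(0.093−0.0572) = 42.4581
P₀ = V_5/(1+r)^5 = 42.4581/(1+0.093)^5 = 27.2182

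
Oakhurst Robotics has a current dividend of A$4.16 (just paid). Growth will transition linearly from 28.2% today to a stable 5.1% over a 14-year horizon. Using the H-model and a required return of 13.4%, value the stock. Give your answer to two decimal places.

H-model: P₀ = D₀[(1+g_L) + H(g_S−g_L)]/(r−g_L), with H = 14/2 = 7.
P₀ = 4.16 × [(1+0.051) + 7×(0.282−0.051)] / (0.134−0.051)
   = 4.16 × 2.6680 / 0.083 = 133.7214

A$133.72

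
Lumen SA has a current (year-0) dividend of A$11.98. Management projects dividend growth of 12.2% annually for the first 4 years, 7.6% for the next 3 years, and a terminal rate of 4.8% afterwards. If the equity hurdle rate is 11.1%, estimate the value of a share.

Three-stage DDM. Project D₁…D_7; terminal Gordon value at t=7 with g = 0.048; discount at r = 0.111.
D_1 = 13.4416
D_2 = 15.0814
D_3 = 16.9214
D_4 = 18.9858
D_5 = 20.4287
D_6 = 21.9813
D_7 = 23.6518
TV_7 = 24.7871/(0.111−0.048) = 393.4466
P₀ = Σ Dₜ/(1+r)ᵗ + TV_7/(1+r)^7 = 272.5123

A$272.51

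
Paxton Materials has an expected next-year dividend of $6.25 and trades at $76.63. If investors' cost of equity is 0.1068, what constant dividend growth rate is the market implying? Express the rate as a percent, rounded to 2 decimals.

From P₀ = D₁/(r − g), the implied growth is g = r − D₁/P₀.
g = 0.1068 − 6.25/76.63 = 0.1068 − 0.08156 = 0.02524

2.52%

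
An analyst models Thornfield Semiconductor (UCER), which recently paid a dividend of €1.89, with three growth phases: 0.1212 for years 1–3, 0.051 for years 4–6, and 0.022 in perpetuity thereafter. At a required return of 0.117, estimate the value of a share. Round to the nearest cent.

Three-stage DDM. Project D₁…D_6; terminal Gordon value at t=6 with g = 0.022; discount at r = 0.117.
D_1 = 2.1191
D_2 = 2.3759
D_3 = 2.6639
D_4 = 2.7997
D_5 = 2.9425
D_6 = 3.0926
TV_6 = 3.1606/(0.117−0.022) = 33.2695
P₀ = Σ Dₜ/(1+r)ᵗ + TV_6/(1+r)^6 = 27.9244

€27.92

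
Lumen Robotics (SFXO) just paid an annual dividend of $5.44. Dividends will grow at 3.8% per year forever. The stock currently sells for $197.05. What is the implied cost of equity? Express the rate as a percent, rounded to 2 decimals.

6.67%

Rearranging the constant-growth DDM: r = D₁/P₀ + g.
D₁ = 5.44 × (1 + 0.038) = 5.6467.
r = 5.6467 / 197.05 + 0.038 = 0.02866 + 0.038 = 0.06666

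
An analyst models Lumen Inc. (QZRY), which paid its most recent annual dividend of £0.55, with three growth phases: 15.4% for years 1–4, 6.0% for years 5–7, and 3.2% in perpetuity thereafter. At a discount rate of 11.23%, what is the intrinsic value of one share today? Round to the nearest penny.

£11.24

Three-stage DDM. Project D₁…D_7; terminal Gordon value at t=7 with g = 0.032; discount at r = 0.1123.
D_1 = 0.6347
D_2 = 0.7324
D_3 = 0.8452
D_4 = 0.9754
D_5 = 1.0339
D_6 = 1.0960
D_7 = 1.1617
TV_7 = 1.1989/(0.1123−0.032) = 14.9303
P₀ = Σ Dₜ/(1+r)ᵗ + TV_7/(1+r)^7 = 11.2394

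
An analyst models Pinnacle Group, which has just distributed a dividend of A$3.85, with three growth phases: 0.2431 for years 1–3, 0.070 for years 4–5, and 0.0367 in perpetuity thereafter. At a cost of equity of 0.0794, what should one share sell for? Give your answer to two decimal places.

A$167.33

Three-stage DDM. Project D₁…D_5; terminal Gordon value at t=5 with g = 0.0367; discount at r = 0.0794.
D_1 = 4.7859
D_2 = 5.9494
D_3 = 7.3957
D_4 = 7.9134
D_5 = 8.4673
TV_5 = 8.7781/(0.0794−0.0367) = 205.5757
P₀ = Σ Dₜ/(1+r)ᵗ + TV_5/(1+r)^5 = 167.3299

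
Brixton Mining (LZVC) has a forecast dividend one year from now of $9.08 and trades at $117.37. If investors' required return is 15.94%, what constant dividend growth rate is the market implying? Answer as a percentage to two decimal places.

8.20%

From P₀ = D₁/(r − g), the implied growth is g = r − D₁/P₀.
g = 0.1594 − 9.08/117.37 = 0.1594 − 0.07736 = 0.08204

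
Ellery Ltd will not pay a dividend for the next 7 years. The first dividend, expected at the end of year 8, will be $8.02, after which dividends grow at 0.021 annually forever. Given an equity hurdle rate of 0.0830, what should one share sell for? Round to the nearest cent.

Deferred-dividend DDM. At t=7 the remaining stream is a growing perpetuity with first payment D_8 = 8.02.
V_7 = D_8/(r−g) = 8.02/(0.083−0.021) = 129.3548
P₀ = V_7/(1+r)^7 = 129.3548/(1+0.083)^7 = 74.0259

$74.03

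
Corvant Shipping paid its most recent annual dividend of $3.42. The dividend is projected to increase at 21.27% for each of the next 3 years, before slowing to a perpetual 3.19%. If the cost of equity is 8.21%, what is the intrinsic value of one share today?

Two-stage DDM. Project D₁…D_3 at 0.2127, terminal growth 0.0319, discount at r = 0.0821.
D_1 = 4.1474
D_2 = 5.0296
D_3 = 6.0994
Terminal value at t=3: TV = D_4/(r−g) = 6.2940/(0.0821−0.0319) = 125.3777
P₀ = 4.1474/(1+0.0821)^1 + 5.0296/(1+0.0821)^2 + 6.0994/(1+0.0821)^3 + 125.3777/(1+0.0821)^3 = 111.8924

$111.89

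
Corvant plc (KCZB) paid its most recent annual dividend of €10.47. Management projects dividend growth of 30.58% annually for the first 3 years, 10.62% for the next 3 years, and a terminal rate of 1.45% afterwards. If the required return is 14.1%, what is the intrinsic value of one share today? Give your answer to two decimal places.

€200.35

Three-stage DDM. Project D₁…D_6; terminal Gordon value at t=6 with g = 0.0145; discount at r = 0.141.
D_1 = 13.6717
D_2 = 17.8525
D_3 = 23.3118
D_4 = 25.7876
D_5 = 28.5262
D_6 = 31.5557
TV_6 = 32.0132/(0.141−0.0145) = 253.0691
P₀ = Σ Dₜ/(1+r)ᵗ + TV_6/(1+r)^6 = 200.3451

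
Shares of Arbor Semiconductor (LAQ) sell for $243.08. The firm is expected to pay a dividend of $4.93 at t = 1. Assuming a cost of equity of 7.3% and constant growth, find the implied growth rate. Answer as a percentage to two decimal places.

5.27%

From P₀ = D₁/(r − g), the implied growth is g = r − D₁/P₀.
g = 0.073 − 4.93/243.08 = 0.073 − 0.02028 = 0.05272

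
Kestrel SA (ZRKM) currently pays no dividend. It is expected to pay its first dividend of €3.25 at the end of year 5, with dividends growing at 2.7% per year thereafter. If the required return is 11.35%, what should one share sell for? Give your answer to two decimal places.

€24.44

Deferred-dividend DDM. At t=4 the remaining stream is a growing perpetuity with first payment D_5 = 3.25.
V_4 = D_5/(r−g) = 3.25/(0.1135−0.027) = 37.5723
P₀ = V_4/(1+r)^4 = 37.5723/(1+0.1135)^4 = 24.4403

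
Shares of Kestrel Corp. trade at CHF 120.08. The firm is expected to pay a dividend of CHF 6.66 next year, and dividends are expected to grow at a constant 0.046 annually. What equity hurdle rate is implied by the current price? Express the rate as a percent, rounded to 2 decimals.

10.15%

Rearranging the constant-growth DDM: r = D₁/P₀ + g.
r = 6.6600 / 120.08 + 0.046 = 0.05546 + 0.046 = 0.10146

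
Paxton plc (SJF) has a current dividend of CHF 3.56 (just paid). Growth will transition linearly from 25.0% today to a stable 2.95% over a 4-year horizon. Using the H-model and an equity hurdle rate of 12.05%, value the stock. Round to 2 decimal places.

H-model: P₀ = D₀[(1+g_L) + H(g_S−g_L)]/(r−g_L), with H = 4/2 = 2.
P₀ = 3.56 × [(1+0.0295) + 2×(0.25−0.0295)] / (0.1205−0.0295)
   = 3.56 × 1.4705 / 0.091 = 57.5273

CHF 57.53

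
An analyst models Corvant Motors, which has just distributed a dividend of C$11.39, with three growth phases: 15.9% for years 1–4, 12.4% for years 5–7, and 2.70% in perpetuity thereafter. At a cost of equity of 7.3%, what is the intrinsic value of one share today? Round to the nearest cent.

C$504.42

Three-stage DDM. Project D₁…D_7; terminal Gordon value at t=7 with g = 0.027; discount at r = 0.073.
D_1 = 13.2010
D_2 = 15.3000
D_3 = 17.7327
D_4 = 20.5522
D_5 = 23.1006
D_6 = 25.9651
D_7 = 29.1848
TV_7 = 29.9728/(0.073−0.027) = 651.5819
P₀ = Σ Dₜ/(1+r)ᵗ + TV_7/(1+r)^7 = 504.4247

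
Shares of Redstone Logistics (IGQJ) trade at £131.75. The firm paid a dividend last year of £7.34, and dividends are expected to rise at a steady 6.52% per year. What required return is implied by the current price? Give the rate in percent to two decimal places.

12.45%

Rearranging the constant-growth DDM: r = D₁/P₀ + g.
D₁ = 7.34 × (1 + 0.0652) = 7.8186.
r = 7.8186 / 131.75 + 0.0652 = 0.05934 + 0.0652 = 0.12454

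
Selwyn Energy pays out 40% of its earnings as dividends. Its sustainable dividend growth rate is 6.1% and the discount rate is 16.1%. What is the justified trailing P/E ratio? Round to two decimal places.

Justified trailing P/E = b(1+g)/(r−g) = 0.40×(1+0.061)/(0.161−0.061) = 4.2440

4.24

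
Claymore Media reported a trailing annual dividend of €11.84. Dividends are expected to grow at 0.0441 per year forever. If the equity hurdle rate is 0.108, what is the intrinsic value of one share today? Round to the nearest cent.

Gordon growth model: P₀ = D₁/(r − g). D₁ = 11.84 × (1 + 0.0441) = 12.3621.
P₀ = 12.3621 / (0.108 − 0.0441) = 12.3621 / 0.0639 = 193.4608

€193.46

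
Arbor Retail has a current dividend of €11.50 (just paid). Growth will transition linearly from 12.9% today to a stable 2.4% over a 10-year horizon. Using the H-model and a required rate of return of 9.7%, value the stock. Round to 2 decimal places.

H-model: P₀ = D₀[(1+g_L) + H(g_S−g_L)]/(r−g_L), with H = 10/2 = 5.
P₀ = 11.50 × [(1+0.024) + 5×(0.129−0.024)] / (0.097−0.024)
   = 11.50 × 1.5490 / 0.073 = 244.0205

€244.02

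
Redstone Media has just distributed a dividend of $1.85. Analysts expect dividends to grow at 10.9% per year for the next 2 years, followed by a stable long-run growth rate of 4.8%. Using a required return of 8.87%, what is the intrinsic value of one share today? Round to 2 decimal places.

Two-stage DDM. Project D₁…D_2 at 0.109, terminal growth 0.048, discount at r = 0.0887.
D_1 = 2.0516
D_2 = 2.2753
Terminal value at t=2: TV = D_3/(r−g) = 2.3845/(0.0887−0.048) = 58.5871
P₀ = 2.0516/(1+0.0887)^1 + 2.2753/(1+0.0887)^2 + 58.5871/(1+0.0887)^2 = 53.2335

$53.23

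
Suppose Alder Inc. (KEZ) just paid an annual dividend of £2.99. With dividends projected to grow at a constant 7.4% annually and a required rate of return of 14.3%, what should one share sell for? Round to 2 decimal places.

£46.54

Gordon growth model: P₀ = D₁/(r − g). D₁ = 2.99 × (1 + 0.074) = 3.2113.
P₀ = 3.2113 / (0.143 − 0.074) = 3.2113 / 0.069 = 46.5400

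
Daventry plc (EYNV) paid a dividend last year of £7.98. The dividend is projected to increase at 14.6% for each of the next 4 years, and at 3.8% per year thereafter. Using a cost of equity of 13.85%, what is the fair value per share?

Two-stage DDM. Project D₁…D_4 at 0.146, terminal growth 0.038, discount at r = 0.1385.
D_1 = 9.1451
D_2 = 10.4803
D_3 = 12.0104
D_4 = 13.7639
Terminal value at t=4: TV = D_5/(r−g) = 14.2869/(0.1385−0.038) = 142.1584
P₀ = 9.1451/(1+0.1385)^1 + 10.4803/(1+0.1385)^2 + 12.0104/(1+0.1385)^3 + 13.7639/(1+0.1385)^4 + 142.1584/(1+0.1385)^4 = 117.0628

£117.06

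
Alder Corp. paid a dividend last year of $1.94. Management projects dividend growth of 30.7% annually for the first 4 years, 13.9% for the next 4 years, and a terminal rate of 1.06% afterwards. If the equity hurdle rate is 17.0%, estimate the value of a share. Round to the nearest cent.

Three-stage DDM. Project D₁…D_8; terminal Gordon value at t=8 with g = 0.0106; discount at r = 0.17.
D_1 = 2.5356
D_2 = 3.3140
D_3 = 4.3314
D_4 = 5.6611
D_5 = 6.4480
D_6 = 7.3443
D_7 = 8.3652
D_8 = 9.5279
TV_8 = 9.6289/(0.17−0.0106) = 60.4074
P₀ = Σ Dₜ/(1+r)ᵗ + TV_8/(1+r)^8 = 38.8213

$38.82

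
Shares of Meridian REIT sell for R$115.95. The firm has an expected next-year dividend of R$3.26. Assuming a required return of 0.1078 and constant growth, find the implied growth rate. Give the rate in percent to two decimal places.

7.97%

From P₀ = D₁/(r − g), the implied growth is g = r − D₁/P₀.
g = 0.1078 − 3.26/115.95 = 0.1078 − 0.02812 = 0.07968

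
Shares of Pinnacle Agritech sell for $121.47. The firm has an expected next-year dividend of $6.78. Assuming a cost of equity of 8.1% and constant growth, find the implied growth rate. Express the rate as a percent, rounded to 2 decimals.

2.52%

From P₀ = D₁/(r − g), the implied growth is g = r − D₁/P₀.
g = 0.081 − 6.78/121.47 = 0.081 − 0.05582 = 0.02518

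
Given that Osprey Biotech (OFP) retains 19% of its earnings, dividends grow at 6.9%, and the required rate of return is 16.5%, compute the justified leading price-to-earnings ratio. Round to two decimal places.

Payout ratio b = 1 − 0.19 = 0.81.
Justified leading P/E = b/(r−g) = 0.81/(0.165−0.069) = 8.4375

8.44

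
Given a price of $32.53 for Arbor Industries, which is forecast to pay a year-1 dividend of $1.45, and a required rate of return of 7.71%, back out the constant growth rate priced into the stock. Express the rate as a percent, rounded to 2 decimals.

From P₀ = D₁/(r − g), the implied growth is g = r − D₁/P₀.
g = 0.0771 − 1.45/32.53 = 0.0771 − 0.04457 = 0.03253

3.25%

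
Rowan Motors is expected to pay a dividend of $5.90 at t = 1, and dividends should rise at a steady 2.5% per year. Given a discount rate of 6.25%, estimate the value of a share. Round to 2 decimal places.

Gordon growth model: P₀ = D₁/(r − g), with D₁ = 5.90 given directly.
P₀ = 5.9000 / (0.0625 − 0.025) = 5.9000 / 0.0375 = 157.3333

$157.33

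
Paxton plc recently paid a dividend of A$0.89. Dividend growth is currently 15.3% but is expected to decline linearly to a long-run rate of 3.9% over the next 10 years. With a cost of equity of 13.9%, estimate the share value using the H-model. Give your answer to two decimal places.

A$14.32

H-model: P₀ = D₀[(1+g_L) + H(g_S−g_L)]/(r−g_L), with H = 10/2 = 5.
P₀ = 0.89 × [(1+0.039) + 5×(0.153−0.039)] / (0.139−0.039)
   = 0.89 × 1.6090 / 0.1 = 14.3201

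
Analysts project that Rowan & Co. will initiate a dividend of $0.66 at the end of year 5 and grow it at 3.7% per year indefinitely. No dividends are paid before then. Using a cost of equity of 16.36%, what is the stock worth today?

Deferred-dividend DDM. At t=4 the remaining stream is a growing perpetuity with first payment D_5 = 0.66.
V_4 = D_5/(r−g) = 0.66/(0.1636−0.037) = 5.2133
P₀ = V_4/(1+r)^4 = 5.2133/(1+0.1636)^4 = 2.8438

$2.84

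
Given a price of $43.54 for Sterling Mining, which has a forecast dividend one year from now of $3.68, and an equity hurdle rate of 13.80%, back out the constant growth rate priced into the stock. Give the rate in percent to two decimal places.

5.35%

From P₀ = D₁/(r − g), the implied growth is g = r − D₁/P₀.
g = 0.138 − 3.68/43.54 = 0.138 − 0.08452 = 0.05348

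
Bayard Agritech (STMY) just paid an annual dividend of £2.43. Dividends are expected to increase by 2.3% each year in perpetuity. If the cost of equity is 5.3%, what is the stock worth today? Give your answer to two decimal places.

Gordon growth model: P₀ = D₁/(r − g). D₁ = 2.43 × (1 + 0.023) = 2.4859.
P₀ = 2.4859 / (0.053 − 0.023) = 2.4859 / 0.03 = 82.8630

£82.86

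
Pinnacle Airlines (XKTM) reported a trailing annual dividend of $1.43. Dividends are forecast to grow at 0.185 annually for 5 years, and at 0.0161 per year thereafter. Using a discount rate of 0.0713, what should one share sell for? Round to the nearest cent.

Two-stage DDM. Project D₁…D_5 at 0.185, terminal growth 0.0161, discount at r = 0.0713.
D_1 = 1.6946
D_2 = 2.0080
D_3 = 2.3795
D_4 = 2.8197
D_5 = 3.3414
Terminal value at t=5: TV = D_6/(r−g) = 3.3952/(0.0713−0.0161) = 61.5071
P₀ = 1.6946/(1+0.0713)^1 + 2.0080/(1+0.0713)^2 + 2.3795/(1+0.0713)^3 + 2.8197/(1+0.0713)^4 + 3.3414/(1+0.0713)^5 + 61.5071/(1+0.0713)^5 = 53.3637

$53.36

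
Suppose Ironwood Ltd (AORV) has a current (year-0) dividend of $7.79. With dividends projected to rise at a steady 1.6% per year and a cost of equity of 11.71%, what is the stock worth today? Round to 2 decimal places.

Gordon growth model: P₀ = D₁/(r − g). D₁ = 7.79 × (1 + 0.016) = 7.9146.
P₀ = 7.9146 / (0.1171 − 0.016) = 7.9146 / 0.1011 = 78.2853

$78.29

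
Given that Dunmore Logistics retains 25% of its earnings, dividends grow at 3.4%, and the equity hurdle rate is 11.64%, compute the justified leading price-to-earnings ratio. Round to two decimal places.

9.10

Payout ratio b = 1 − 0.25 = 0.75.
Justified leading P/E = b/(r−g) = 0.75/(0.1164−0.034) = 9.1019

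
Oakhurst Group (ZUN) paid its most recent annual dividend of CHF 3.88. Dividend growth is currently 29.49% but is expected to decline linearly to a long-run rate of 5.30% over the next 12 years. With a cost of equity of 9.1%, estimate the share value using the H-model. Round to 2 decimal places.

CHF 255.71

H-model: P₀ = D₀[(1+g_L) + H(g_S−g_L)]/(r−g_L), with H = 12/2 = 6.
P₀ = 3.88 × [(1+0.053) + 6×(0.2949−0.053)] / (0.091−0.053)
   = 3.88 × 2.5044 / 0.038 = 255.7124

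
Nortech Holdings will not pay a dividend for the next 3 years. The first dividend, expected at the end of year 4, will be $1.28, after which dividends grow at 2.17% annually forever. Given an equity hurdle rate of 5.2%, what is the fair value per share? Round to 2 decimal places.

$36.28

Deferred-dividend DDM. At t=3 the remaining stream is a growing perpetuity with first payment D_4 = 1.28.
V_3 = D_4/(r−g) = 1.28/(0.052−0.0217) = 42.2442
P₀ = V_3/(1+r)^3 = 42.2442/(1+0.052)^3 = 36.2844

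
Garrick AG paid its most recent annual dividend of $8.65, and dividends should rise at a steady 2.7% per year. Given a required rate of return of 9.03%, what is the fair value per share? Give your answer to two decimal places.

$140.34

Gordon growth model: P₀ = D₁/(r − g). D₁ = 8.65 × (1 + 0.027) = 8.8835.
P₀ = 8.8835 / (0.0903 − 0.027) = 8.8835 / 0.0633 = 140.3404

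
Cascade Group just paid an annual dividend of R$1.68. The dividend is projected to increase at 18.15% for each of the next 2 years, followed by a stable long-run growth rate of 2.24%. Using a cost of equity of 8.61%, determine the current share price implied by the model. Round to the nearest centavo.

Two-stage DDM. Project D₁…D_2 at 0.1815, terminal growth 0.0224, discount at r = 0.0861.
D_1 = 1.9849
D_2 = 2.3452
Terminal value at t=2: TV = D_3/(r−g) = 2.3977/(0.0861−0.0224) = 37.6407
P₀ = 1.9849/(1+0.0861)^1 + 2.3452/(1+0.0861)^2 + 37.6407/(1+0.0861)^2 = 35.7251

R$35.73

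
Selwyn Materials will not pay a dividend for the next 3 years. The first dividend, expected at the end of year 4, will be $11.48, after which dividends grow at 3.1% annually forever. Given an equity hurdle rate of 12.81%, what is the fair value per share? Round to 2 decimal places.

$82.35

Deferred-dividend DDM. At t=3 the remaining stream is a growing perpetuity with first payment D_4 = 11.48.
V_3 = D_4/(r−g) = 11.48/(0.1281−0.031) = 118.2286
P₀ = V_3/(1+r)^3 = 118.2286/(1+0.1281)^3 = 82.3531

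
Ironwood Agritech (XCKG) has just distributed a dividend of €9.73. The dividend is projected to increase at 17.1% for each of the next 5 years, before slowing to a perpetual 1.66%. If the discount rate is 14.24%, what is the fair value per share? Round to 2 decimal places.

Two-stage DDM. Project D₁…D_5 at 0.171, terminal growth 0.0166, discount at r = 0.1424.
D_1 = 11.3938
D_2 = 13.3422
D_3 = 15.6237
D_4 = 18.2953
D_5 = 21.4238
Terminal value at t=5: TV = D_6/(r−g) = 21.7795/(0.1424−0.0166) = 173.1278
P₀ = 11.3938/(1+0.1424)^1 + 13.3422/(1+0.1424)^2 + 15.6237/(1+0.1424)^3 + 18.2953/(1+0.1424)^4 + 21.4238/(1+0.1424)^5 + 173.1278/(1+0.1424)^5 = 141.4047

€141.40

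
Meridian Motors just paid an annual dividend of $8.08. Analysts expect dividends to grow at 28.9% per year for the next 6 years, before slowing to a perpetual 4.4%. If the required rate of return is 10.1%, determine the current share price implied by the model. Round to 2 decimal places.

$468.35

Two-stage DDM. Project D₁…D_6 at 0.289, terminal growth 0.044, discount at r = 0.101.
D_1 = 10.4151
D_2 = 13.4251
D_3 = 17.3049
D_4 = 22.3061
D_5 = 28.7525
D_6 = 37.0620
Terminal value at t=6: TV = D_7/(r−g) = 38.6927/(0.101−0.044) = 678.8198
P₀ = 10.4151/(1+0.101)^1 + 13.4251/(1+0.101)^2 + 17.3049/(1+0.101)^3 + 22.3061/(1+0.101)^4 + 28.7525/(1+0.101)^5 + 37.0620/(1+0.101)^6 + 678.8198/(1+0.101)^6 = 468.3524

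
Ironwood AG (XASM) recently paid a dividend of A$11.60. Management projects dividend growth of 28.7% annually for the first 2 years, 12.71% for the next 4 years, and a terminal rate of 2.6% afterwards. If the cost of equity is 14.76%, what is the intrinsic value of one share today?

A$197.93

Three-stage DDM. Project D₁…D_6; terminal Gordon value at t=6 with g = 0.026; discount at r = 0.1476.
D_1 = 14.9292
D_2 = 19.2139
D_3 = 21.6560
D_4 = 24.4084
D_5 = 27.5108
D_6 = 31.0074
TV_6 = 31.8136/(0.1476−0.026) = 261.6247
P₀ = Σ Dₜ/(1+r)ᵗ + TV_6/(1+r)^6 = 197.9298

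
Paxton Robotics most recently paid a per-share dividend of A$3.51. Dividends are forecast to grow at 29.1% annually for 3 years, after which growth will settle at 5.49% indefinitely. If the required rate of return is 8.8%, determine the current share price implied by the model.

Two-stage DDM. Project D₁…D_3 at 0.291, terminal growth 0.0549, discount at r = 0.088.
D_1 = 4.5314
D_2 = 5.8501
D_3 = 7.5524
Terminal value at t=3: TV = D_4/(r−g) = 7.9670/(0.088−0.0549) = 240.6961
P₀ = 4.5314/(1+0.088)^1 + 5.8501/(1+0.088)^2 + 7.5524/(1+0.088)^3 + 240.6961/(1+0.088)^3 = 201.8594

A$201.86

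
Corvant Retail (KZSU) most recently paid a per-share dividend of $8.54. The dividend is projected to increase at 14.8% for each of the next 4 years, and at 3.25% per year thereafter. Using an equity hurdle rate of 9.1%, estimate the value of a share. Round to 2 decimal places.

Two-stage DDM. Project D₁…D_4 at 0.148, terminal growth 0.0325, discount at r = 0.091.
D_1 = 9.8039
D_2 = 11.2549
D_3 = 12.9206
D_4 = 14.8329
Terminal value at t=4: TV = D_5/(r−g) = 15.3149/(0.091−0.0325) = 261.7940
P₀ = 9.8039/(1+0.091)^1 + 11.2549/(1+0.091)^2 + 12.9206/(1+0.091)^3 + 14.8329/(1+0.091)^4 + 261.7940/(1+0.091)^4 = 223.6434

$223.64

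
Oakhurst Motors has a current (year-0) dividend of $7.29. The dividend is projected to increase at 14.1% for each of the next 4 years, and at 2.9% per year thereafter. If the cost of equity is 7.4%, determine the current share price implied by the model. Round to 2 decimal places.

Two-stage DDM. Project D₁…D_4 at 0.141, terminal growth 0.029, discount at r = 0.074.
D_1 = 8.3179
D_2 = 9.4907
D_3 = 10.8289
D_4 = 12.3558
Terminal value at t=4: TV = D_5/(r−g) = 12.7141/(0.074−0.029) = 282.5355
P₀ = 8.3179/(1+0.074)^1 + 9.4907/(1+0.074)^2 + 10.8289/(1+0.074)^3 + 12.3558/(1+0.074)^4 + 282.5355/(1+0.074)^4 = 246.3522

$246.35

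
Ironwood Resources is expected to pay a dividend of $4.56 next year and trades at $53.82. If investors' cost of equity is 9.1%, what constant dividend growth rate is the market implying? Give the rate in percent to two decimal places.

0.63%

From P₀ = D₁/(r − g), the implied growth is g = r − D₁/P₀.
g = 0.091 − 4.56/53.82 = 0.091 − 0.08473 = 0.00627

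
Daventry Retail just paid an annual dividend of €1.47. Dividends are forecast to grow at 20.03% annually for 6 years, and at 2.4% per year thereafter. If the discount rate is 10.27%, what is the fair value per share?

€43.81

Two-stage DDM. Project D₁…D_6 at 0.2003, terminal growth 0.024, discount at r = 0.1027.
D_1 = 1.7644
D_2 = 2.1179
D_3 = 2.5421
D_4 = 3.0512
D_5 = 3.6624
D_6 = 4.3960
Terminal value at t=6: TV = D_7/(r−g) = 4.5015/(0.1027−0.024) = 57.1981
P₀ = 1.7644/(1+0.1027)^1 + 2.1179/(1+0.1027)^2 + 2.5421/(1+0.1027)^3 + 3.0512/(1+0.1027)^4 + 3.6624/(1+0.1027)^5 + 4.3960/(1+0.1027)^6 + 57.1981/(1+0.1027)^6 = 43.8084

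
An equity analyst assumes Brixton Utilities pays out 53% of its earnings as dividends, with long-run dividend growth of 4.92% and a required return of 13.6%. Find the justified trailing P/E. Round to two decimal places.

Justified trailing P/E = b(1+g)/(r−g) = 0.53×(1+0.0492)/(0.136−0.0492) = 6.4064

6.41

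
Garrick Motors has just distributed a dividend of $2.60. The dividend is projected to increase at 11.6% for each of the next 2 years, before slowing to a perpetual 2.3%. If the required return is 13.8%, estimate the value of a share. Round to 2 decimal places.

$27.29

Two-stage DDM. Project D₁…D_2 at 0.116, terminal growth 0.023, discount at r = 0.138.
D_1 = 2.9016
D_2 = 3.2382
Terminal value at t=2: TV = D_3/(r−g) = 3.3127/(0.138−0.023) = 28.8058
P₀ = 2.9016/(1+0.138)^1 + 3.2382/(1+0.138)^2 + 28.8058/(1+0.138)^2 = 27.2933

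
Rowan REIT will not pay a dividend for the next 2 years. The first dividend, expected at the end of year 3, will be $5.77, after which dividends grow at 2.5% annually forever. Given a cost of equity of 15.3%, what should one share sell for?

Deferred-dividend DDM. At t=2 the remaining stream is a growing perpetuity with first payment D_3 = 5.77.
V_2 = D_3/(r−g) = 5.77/(0.153−0.025) = 45.0781
P₀ = V_2/(1+r)^2 = 45.0781/(1+0.153)^2 = 33.9084

$33.91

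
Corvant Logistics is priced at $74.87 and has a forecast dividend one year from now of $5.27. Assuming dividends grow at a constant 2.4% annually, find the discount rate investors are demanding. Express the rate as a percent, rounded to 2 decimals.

Rearranging the constant-growth DDM: r = D₁/P₀ + g.
r = 5.2700 / 74.87 + 0.024 = 0.07039 + 0.024 = 0.09439

9.44%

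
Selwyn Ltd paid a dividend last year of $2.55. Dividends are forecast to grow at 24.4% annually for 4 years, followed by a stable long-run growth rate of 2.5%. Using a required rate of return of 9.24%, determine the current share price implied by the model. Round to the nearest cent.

Two-stage DDM. Project D₁…D_4 at 0.244, terminal growth 0.025, discount at r = 0.0924.
D_1 = 3.1722
D_2 = 3.9462
D_3 = 4.9091
D_4 = 6.1069
Terminal value at t=4: TV = D_5/(r−g) = 6.2596/(0.0924−0.025) = 92.8722
P₀ = 3.1722/(1+0.0924)^1 + 3.9462/(1+0.0924)^2 + 4.9091/(1+0.0924)^3 + 6.1069/(1+0.0924)^4 + 92.8722/(1+0.0924)^4 = 79.4817

$79.48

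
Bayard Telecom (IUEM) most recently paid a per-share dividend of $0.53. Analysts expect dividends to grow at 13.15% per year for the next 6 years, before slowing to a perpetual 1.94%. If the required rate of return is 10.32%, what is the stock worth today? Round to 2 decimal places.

Two-stage DDM. Project D₁…D_6 at 0.1315, terminal growth 0.0194, discount at r = 0.1032.
D_1 = 0.5997
D_2 = 0.6786
D_3 = 0.7678
D_4 = 0.8687
D_5 = 0.9830
D_6 = 1.1123
Terminal value at t=6: TV = D_7/(r−g) = 1.1338/(0.1032−0.0194) = 13.5302
P₀ = 0.5997/(1+0.1032)^1 + 0.6786/(1+0.1032)^2 + 0.7678/(1+0.1032)^3 + 0.8687/(1+0.1032)^4 + 0.9830/(1+0.1032)^5 + 1.1123/(1+0.1032)^6 + 13.5302/(1+0.1032)^6 = 10.9835

$10.98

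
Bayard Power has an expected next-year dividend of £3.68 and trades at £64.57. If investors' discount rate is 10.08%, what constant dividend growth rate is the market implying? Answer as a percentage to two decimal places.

4.38%

From P₀ = D₁/(r − g), the implied growth is g = r − D₁/P₀.
g = 0.1008 − 3.68/64.57 = 0.1008 − 0.05699 = 0.04381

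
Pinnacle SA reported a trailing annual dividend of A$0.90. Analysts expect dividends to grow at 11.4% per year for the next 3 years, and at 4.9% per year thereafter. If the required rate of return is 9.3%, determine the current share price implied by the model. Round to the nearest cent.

Two-stage DDM. Project D₁…D_3 at 0.114, terminal growth 0.049, discount at r = 0.093.
D_1 = 1.0026
D_2 = 1.1169
D_3 = 1.2442
Terminal value at t=3: TV = D_4/(r−g) = 1.3052/(0.093−0.049) = 29.6634
P₀ = 1.0026/(1+0.093)^1 + 1.1169/(1+0.093)^2 + 1.2442/(1+0.093)^3 + 29.6634/(1+0.093)^3 = 25.5226

A$25.52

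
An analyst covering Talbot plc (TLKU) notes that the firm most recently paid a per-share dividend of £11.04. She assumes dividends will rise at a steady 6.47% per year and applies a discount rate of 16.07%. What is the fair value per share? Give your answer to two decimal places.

£122.44

Gordon growth model: P₀ = D₁/(r − g). D₁ = 11.04 × (1 + 0.0647) = 11.7543.
P₀ = 11.7543 / (0.1607 − 0.0647) = 11.7543 / 0.096 = 122.4405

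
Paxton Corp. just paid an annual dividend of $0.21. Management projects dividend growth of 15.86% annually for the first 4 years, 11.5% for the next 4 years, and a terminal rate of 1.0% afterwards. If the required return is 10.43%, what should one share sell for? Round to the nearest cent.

Three-stage DDM. Project D₁…D_8; terminal Gordon value at t=8 with g = 0.01; discount at r = 0.1043.
D_1 = 0.2433
D_2 = 0.2819
D_3 = 0.3266
D_4 = 0.3784
D_5 = 0.4219
D_6 = 0.4704
D_7 = 0.5245
D_8 = 0.5849
TV_8 = 0.5907/(0.1043−0.01) = 6.2642
P₀ = Σ Dₜ/(1+r)ᵗ + TV_8/(1+r)^8 = 4.8236

$4.82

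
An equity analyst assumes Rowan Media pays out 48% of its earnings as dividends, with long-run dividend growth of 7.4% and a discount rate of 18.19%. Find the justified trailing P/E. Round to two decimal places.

4.78

Justified trailing P/E = b(1+g)/(r−g) = 0.48×(1+0.074)/(0.1819−0.074) = 4.7778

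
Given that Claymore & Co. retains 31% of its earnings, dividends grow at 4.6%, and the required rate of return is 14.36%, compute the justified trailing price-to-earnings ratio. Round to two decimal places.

7.39

Payout ratio b = 1 − 0.31 = 0.69.
Justified trailing P/E = b(1+g)/(r−g) = 0.69×(1+0.046)/(0.1436−0.046) = 7.3949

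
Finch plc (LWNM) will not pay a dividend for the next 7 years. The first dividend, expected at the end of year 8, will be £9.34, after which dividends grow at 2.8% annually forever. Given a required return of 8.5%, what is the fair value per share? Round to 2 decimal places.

Deferred-dividend DDM. At t=7 the remaining stream is a growing perpetuity with first payment D_8 = 9.34.
V_7 = D_8/(r−g) = 9.34/(0.085−0.028) = 163.8596
P₀ = V_7/(1+r)^7 = 163.8596/(1+0.085)^7 = 92.5686

£92.57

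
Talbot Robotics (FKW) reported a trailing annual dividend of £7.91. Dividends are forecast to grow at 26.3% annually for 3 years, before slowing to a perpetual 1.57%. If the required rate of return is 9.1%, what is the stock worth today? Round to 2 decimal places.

Two-stage DDM. Project D₁…D_3 at 0.263, terminal growth 0.0157, discount at r = 0.091.
D_1 = 9.9903
D_2 = 12.6178
D_3 = 15.9363
Terminal value at t=3: TV = D_4/(r−g) = 16.1865/(0.091−0.0157) = 214.9597
P₀ = 9.9903/(1+0.091)^1 + 12.6178/(1+0.091)^2 + 15.9363/(1+0.091)^3 + 214.9597/(1+0.091)^3 = 197.5619

£197.56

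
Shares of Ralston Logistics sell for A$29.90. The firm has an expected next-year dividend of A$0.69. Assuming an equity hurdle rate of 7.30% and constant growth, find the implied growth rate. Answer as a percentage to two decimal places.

From P₀ = D₁/(r − g), the implied growth is g = r − D₁/P₀.
g = 0.073 − 0.69/29.90 = 0.073 − 0.02308 = 0.04992

4.99%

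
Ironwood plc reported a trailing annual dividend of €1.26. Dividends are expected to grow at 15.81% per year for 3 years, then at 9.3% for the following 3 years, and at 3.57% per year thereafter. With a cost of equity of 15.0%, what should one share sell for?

Three-stage DDM. Project D₁…D_6; terminal Gordon value at t=6 with g = 0.0357; discount at r = 0.15.
D_1 = 1.4592
D_2 = 1.6899
D_3 = 1.9571
D_4 = 2.1391
D_5 = 2.3380
D_6 = 2.5555
TV_6 = 2.6467/(0.15−0.0357) = 23.1556
P₀ = Σ Dₜ/(1+r)ᵗ + TV_6/(1+r)^6 = 17.3346

€17.33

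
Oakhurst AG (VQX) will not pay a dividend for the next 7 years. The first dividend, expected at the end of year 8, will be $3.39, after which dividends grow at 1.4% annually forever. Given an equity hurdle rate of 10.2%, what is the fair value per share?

Deferred-dividend DDM. At t=7 the remaining stream is a growing perpetuity with first payment D_8 = 3.39.
V_7 = D_8/(r−g) = 3.39/(0.102−0.014) = 38.5227
P₀ = V_7/(1+r)^7 = 38.5227/(1+0.102)^7 = 19.5185

$19.52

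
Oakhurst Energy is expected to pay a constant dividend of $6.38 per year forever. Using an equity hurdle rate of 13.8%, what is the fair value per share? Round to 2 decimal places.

$46.23

Zero-growth DDM (perpetuity): P₀ = D/r = 6.38 / 0.138 = 46.2319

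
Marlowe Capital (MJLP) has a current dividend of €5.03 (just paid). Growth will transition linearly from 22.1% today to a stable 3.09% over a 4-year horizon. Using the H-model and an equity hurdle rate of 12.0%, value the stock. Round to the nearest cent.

H-model: P₀ = D₀[(1+g_L) + H(g_S−g_L)]/(r−g_L), with H = 4/2 = 2.
P₀ = 5.03 × [(1+0.0309) + 2×(0.221−0.0309)] / (0.12−0.0309)
   = 5.03 × 1.4111 / 0.0891 = 79.6614

€79.66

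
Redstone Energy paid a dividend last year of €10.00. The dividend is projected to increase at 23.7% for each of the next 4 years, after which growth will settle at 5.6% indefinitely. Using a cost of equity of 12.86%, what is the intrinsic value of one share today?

€260.49

Two-stage DDM. Project D₁…D_4 at 0.237, terminal growth 0.056, discount at r = 0.1286.
D_1 = 12.3700
D_2 = 15.3017
D_3 = 18.9282
D_4 = 23.4142
Terminal value at t=4: TV = D_5/(r−g) = 24.7254/(0.1286−0.056) = 340.5698
P₀ = 12.3700/(1+0.1286)^1 + 15.3017/(1+0.1286)^2 + 18.9282/(1+0.1286)^3 + 23.4142/(1+0.1286)^4 + 340.5698/(1+0.1286)^4 = 260.4887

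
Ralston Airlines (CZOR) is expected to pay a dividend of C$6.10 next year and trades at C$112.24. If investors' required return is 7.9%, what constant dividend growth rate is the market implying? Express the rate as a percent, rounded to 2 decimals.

2.47%

From P₀ = D₁/(r − g), the implied growth is g = r − D₁/P₀.
g = 0.079 − 6.10/112.24 = 0.079 − 0.05435 = 0.02465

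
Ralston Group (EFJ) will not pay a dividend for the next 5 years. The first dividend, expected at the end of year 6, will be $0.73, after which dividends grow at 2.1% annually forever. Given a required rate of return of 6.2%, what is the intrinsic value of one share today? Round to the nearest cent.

$13.18

Deferred-dividend DDM. At t=5 the remaining stream is a growing perpetuity with first payment D_6 = 0.73.
V_5 = D_6/(r−g) = 0.73/(0.062−0.021) = 17.8049
P₀ = V_5/(1+r)^5 = 17.8049/(1+0.062)^5 = 13.1800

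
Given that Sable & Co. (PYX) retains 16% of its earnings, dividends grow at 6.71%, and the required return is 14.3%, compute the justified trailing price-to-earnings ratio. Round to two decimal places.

11.81

Payout ratio b = 1 − 0.16 = 0.84.
Justified trailing P/E = b(1+g)/(r−g) = 0.84×(1+0.0671)/(0.143−0.0671) = 11.8098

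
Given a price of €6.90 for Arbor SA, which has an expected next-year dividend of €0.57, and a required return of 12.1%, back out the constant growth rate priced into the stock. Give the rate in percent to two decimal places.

3.84%

From P₀ = D₁/(r − g), the implied growth is g = r − D₁/P₀.
g = 0.121 − 0.57/6.90 = 0.121 − 0.08261 = 0.03839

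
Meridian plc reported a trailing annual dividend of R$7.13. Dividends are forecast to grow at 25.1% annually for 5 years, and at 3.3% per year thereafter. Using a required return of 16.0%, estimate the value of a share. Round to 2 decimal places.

Two-stage DDM. Project D₁…D_5 at 0.251, terminal growth 0.033, discount at r = 0.16.
D_1 = 8.9196
D_2 = 11.1585
D_3 = 13.9592
D_4 = 17.4630
D_5 = 21.8462
Terminal value at t=5: TV = D_6/(r−g) = 22.5671/(0.16−0.033) = 177.6940
P₀ = 8.9196/(1+0.16)^1 + 11.1585/(1+0.16)^2 + 13.9592/(1+0.16)^3 + 17.4630/(1+0.16)^4 + 21.8462/(1+0.16)^5 + 177.6940/(1+0.16)^5 = 129.5733

R$129.57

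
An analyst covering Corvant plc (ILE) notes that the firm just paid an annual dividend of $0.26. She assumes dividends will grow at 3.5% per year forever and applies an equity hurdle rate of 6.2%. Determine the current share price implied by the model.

$9.97

Gordon growth model: P₀ = D₁/(r − g). D₁ = 0.26 × (1 + 0.035) = 0.2691.
P₀ = 0.2691 / (0.062 − 0.035) = 0.2691 / 0.027 = 9.9667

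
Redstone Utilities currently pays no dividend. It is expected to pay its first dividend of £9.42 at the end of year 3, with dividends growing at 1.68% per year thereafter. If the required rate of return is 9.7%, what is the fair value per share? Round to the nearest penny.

Deferred-dividend DDM. At t=2 the remaining stream is a growing perpetuity with first payment D_3 = 9.42.
V_2 = D_3/(r−g) = 9.42/(0.097−0.0168) = 117.4564
P₀ = V_2/(1+r)^2 = 117.4564/(1+0.097)^2 = 97.6030

£97.60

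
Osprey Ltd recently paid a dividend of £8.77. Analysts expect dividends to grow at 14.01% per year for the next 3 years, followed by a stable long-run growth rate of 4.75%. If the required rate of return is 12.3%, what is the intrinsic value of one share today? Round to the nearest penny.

£154.44

Two-stage DDM. Project D₁…D_3 at 0.1401, terminal growth 0.0475, discount at r = 0.123.
D_1 = 9.9987
D_2 = 11.3995
D_3 = 12.9966
Terminal value at t=3: TV = D_4/(r−g) = 13.6139/(0.123−0.0475) = 180.3165
P₀ = 9.9987/(1+0.123)^1 + 11.3995/(1+0.123)^2 + 12.9966/(1+0.123)^3 + 180.3165/(1+0.123)^3 = 154.4393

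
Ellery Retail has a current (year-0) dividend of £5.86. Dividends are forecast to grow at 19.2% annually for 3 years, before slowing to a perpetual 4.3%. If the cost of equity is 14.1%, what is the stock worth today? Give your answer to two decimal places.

£90.31

Two-stage DDM. Project D₁…D_3 at 0.192, terminal growth 0.043, discount at r = 0.141.
D_1 = 6.9851
D_2 = 8.3263
D_3 = 9.9249
Terminal value at t=3: TV = D_4/(r−g) = 10.3517/(0.141−0.043) = 105.6294
P₀ = 6.9851/(1+0.141)^1 + 8.3263/(1+0.141)^2 + 9.9249/(1+0.141)^3 + 105.6294/(1+0.141)^3 = 90.3084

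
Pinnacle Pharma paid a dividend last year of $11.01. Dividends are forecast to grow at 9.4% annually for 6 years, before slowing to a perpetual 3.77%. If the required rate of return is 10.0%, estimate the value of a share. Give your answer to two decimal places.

$242.28

Two-stage DDM. Project D₁…D_6 at 0.094, terminal growth 0.0377, discount at r = 0.1.
D_1 = 12.0449
D_2 = 13.1772
D_3 = 14.4158
D_4 = 15.7709
D_5 = 17.2534
D_6 = 18.8752
Terminal value at t=6: TV = D_7/(r−g) = 19.5868/(0.1−0.0377) = 314.3946
P₀ = 12.0449/(1+0.1)^1 + 13.1772/(1+0.1)^2 + 14.4158/(1+0.1)^3 + 15.7709/(1+0.1)^4 + 17.2534/(1+0.1)^5 + 18.8752/(1+0.1)^6 + 314.3946/(1+0.1)^6 = 242.2778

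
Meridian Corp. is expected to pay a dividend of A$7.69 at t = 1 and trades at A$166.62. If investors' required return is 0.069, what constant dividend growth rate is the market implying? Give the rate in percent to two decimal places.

From P₀ = D₁/(r − g), the implied growth is g = r − D₁/P₀.
g = 0.069 − 7.69/166.62 = 0.069 − 0.04615 = 0.02285

2.28%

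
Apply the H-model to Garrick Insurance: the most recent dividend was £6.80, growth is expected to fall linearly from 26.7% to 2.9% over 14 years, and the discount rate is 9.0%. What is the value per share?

H-model: P₀ = D₀[(1+g_L) + H(g_S−g_L)]/(r−g_L), with H = 14/2 = 7.
P₀ = 6.80 × [(1+0.029) + 7×(0.267−0.029)] / (0.09−0.029)
   = 6.80 × 2.6950 / 0.061 = 300.4262

£300.43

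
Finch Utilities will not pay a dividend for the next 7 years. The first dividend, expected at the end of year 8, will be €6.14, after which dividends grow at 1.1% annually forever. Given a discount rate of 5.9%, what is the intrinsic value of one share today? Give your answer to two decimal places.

Deferred-dividend DDM. At t=7 the remaining stream is a growing perpetuity with first payment D_8 = 6.14.
V_7 = D_8/(r−g) = 6.14/(0.059−0.011) = 127.9167
P₀ = V_7/(1+r)^7 = 127.9167/(1+0.059)^7 = 85.6358

€85.64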